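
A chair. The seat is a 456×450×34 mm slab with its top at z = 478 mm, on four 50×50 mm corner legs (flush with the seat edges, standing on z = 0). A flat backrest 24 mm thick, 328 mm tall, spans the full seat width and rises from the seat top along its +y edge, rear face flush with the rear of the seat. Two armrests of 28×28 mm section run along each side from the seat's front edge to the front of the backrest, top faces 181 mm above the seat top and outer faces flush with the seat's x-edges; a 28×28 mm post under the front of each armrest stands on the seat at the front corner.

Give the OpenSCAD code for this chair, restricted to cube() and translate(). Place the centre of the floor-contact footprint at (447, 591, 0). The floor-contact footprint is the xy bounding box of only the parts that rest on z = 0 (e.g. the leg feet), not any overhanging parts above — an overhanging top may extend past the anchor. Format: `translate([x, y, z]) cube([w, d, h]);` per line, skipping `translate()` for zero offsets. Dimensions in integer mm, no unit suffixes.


translate([219, 366, 444]) cube([456, 450, 34]);
translate([219, 366, 0]) cube([50, 50, 444]);
translate([625, 366, 0]) cube([50, 50, 444]);
translate([219, 766, 0]) cube([50, 50, 444]);
translate([625, 766, 0]) cube([50, 50, 444]);
translate([219, 792, 478]) cube([456, 24, 328]);
translate([219, 366, 631]) cube([28, 426, 28]);
translate([647, 366, 631]) cube([28, 426, 28]);
translate([219, 366, 478]) cube([28, 28, 153]);
translate([647, 366, 478]) cube([28, 28, 153]);


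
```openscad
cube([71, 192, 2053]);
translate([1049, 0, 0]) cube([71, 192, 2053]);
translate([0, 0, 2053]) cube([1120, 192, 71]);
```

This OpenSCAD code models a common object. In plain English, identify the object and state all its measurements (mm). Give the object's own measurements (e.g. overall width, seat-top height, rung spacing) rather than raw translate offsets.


A door frame. The clear opening is 978 mm wide and 2053 mm high. Two 71 mm wide jambs, 192 mm deep, stand either side of the opening from the floor to the top of the opening. A 71 mm thick head sits across the top of both jambs, spanning the full outside width of the frame.


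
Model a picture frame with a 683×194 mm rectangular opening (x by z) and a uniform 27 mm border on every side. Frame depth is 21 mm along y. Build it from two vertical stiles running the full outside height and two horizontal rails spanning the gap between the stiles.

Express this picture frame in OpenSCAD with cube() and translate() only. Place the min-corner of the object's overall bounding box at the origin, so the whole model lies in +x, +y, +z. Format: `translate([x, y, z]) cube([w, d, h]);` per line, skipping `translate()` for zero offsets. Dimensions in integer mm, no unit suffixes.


cube([27, 21, 248]);
translate([710, 0, 0]) cube([27, 21, 248]);
translate([27, 0, 0]) cube([683, 21, 27]);
translate([27, 0, 221]) cube([683, 21, 27]);


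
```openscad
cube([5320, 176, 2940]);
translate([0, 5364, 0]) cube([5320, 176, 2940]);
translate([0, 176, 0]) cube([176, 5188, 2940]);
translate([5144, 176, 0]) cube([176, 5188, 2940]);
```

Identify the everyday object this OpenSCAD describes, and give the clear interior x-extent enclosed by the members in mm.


A house (or room) frame. The interior width is 4968 mm.

Four 2940 mm walls enclosing a rectangle with no floor or roof — a room or house frame. Outside width is 5320 mm and wall thickness is 176 mm, so the interior width is 5320 − 2 × 176 = 4968 mm.


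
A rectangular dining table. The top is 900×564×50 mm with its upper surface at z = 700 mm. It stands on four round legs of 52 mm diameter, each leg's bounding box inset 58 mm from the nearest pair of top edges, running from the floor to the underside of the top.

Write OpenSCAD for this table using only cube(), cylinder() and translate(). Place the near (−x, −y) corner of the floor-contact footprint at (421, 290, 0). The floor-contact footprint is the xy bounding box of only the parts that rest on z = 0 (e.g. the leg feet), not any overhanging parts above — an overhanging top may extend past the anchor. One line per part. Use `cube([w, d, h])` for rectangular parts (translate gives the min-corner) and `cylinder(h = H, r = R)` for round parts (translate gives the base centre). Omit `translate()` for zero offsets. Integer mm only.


translate([363, 232, 650]) cube([900, 564, 50]);
translate([447, 316, 0]) cylinder(h = 650, r = 26);
translate([1179, 316, 0]) cylinder(h = 650, r = 26);
translate([447, 712, 0]) cylinder(h = 650, r = 26);
translate([1179, 712, 0]) cylinder(h = 650, r = 26);


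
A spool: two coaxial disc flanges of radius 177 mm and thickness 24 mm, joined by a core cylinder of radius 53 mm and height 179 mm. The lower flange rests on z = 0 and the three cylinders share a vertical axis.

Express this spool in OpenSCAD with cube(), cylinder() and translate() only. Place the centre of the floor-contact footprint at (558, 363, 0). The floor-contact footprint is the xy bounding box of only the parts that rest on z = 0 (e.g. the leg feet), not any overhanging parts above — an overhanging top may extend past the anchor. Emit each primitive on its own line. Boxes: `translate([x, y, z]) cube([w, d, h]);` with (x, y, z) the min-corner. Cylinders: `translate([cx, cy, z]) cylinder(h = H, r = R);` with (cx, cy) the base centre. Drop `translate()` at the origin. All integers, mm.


translate([558, 363, 0]) cylinder(h = 24, r = 177);
translate([558, 363, 24]) cylinder(h = 179, r = 53);
translate([558, 363, 203]) cylinder(h = 24, r = 177);


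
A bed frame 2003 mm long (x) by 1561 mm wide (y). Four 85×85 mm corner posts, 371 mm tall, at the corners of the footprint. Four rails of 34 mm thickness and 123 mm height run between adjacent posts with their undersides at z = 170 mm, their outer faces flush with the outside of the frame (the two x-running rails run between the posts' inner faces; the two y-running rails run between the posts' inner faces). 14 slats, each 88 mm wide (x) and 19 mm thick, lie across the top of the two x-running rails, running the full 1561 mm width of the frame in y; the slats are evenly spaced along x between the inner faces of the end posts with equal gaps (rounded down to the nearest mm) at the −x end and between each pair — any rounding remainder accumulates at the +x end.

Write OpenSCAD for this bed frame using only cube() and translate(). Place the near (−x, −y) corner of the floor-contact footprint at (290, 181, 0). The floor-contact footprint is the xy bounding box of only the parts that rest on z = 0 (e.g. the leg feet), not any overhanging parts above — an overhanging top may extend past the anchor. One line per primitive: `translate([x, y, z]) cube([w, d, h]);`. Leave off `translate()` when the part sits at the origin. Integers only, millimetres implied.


translate([290, 181, 0]) cube([85, 85, 371]);
translate([290, 1657, 0]) cube([85, 85, 371]);
translate([2208, 181, 0]) cube([85, 85, 371]);
translate([2208, 1657, 0]) cube([85, 85, 371]);
translate([375, 181, 170]) cube([1833, 34, 123]);
translate([375, 1708, 170]) cube([1833, 34, 123]);
translate([290, 266, 170]) cube([34, 1391, 123]);
translate([2259, 266, 170]) cube([34, 1391, 123]);
translate([415, 181, 293]) cube([88, 1561, 19]);
translate([543, 181, 293]) cube([88, 1561, 19]);
translate([671, 181, 293]) cube([88, 1561, 19]);
translate([799, 181, 293]) cube([88, 1561, 19]);
translate([927, 181, 293]) cube([88, 1561, 19]);
translate([1055, 181, 293]) cube([88, 1561, 19]);
translate([1183, 181, 293]) cube([88, 1561, 19]);
translate([1311, 181, 293]) cube([88, 1561, 19]);
translate([1439, 181, 293]) cube([88, 1561, 19]);
translate([1567, 181, 293]) cube([88, 1561, 19]);
translate([1695, 181, 293]) cube([88, 1561, 19]);
translate([1823, 181, 293]) cube([88, 1561, 19]);
translate([1951, 181, 293]) cube([88, 1561, 19]);
translate([2079, 181, 293]) cube([88, 1561, 19]);


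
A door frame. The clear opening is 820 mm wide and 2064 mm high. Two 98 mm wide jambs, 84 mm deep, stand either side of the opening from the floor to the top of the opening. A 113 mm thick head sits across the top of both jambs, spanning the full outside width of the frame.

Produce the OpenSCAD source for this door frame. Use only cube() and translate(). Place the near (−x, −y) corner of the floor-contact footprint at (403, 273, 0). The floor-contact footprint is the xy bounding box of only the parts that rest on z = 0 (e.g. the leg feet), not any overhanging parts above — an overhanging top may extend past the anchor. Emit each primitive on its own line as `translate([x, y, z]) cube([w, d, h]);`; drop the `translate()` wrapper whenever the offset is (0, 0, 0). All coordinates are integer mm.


translate([403, 273, 0]) cube([98, 84, 2064]);
translate([1321, 273, 0]) cube([98, 84, 2064]);
translate([403, 273, 2064]) cube([1016, 84, 113]);


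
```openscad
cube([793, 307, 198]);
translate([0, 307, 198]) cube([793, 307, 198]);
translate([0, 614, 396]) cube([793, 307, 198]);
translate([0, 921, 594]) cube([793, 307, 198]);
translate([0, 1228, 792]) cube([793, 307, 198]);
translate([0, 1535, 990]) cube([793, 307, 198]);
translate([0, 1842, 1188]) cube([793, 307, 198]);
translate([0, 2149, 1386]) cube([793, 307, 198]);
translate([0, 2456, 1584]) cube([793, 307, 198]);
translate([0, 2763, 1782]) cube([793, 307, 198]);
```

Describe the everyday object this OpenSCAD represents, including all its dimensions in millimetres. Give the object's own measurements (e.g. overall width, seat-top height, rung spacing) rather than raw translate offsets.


A straight staircase of 10 solid steps. Each step is 793 mm wide (x), 307 mm deep (y, the going) and 198 mm tall (the rise). The first step rests on the floor; each subsequent step sits one going further in +y and one rise higher in +z, directly behind and above the previous step with no overlap.


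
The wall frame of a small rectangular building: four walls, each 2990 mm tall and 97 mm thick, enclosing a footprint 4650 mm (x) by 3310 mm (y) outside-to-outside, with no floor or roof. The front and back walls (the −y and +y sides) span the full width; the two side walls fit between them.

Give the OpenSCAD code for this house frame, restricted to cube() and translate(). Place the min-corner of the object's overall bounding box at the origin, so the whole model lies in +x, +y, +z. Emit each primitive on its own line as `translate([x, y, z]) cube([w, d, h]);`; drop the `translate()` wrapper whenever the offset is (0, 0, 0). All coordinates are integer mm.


cube([4650, 97, 2990]);
translate([0, 3213, 0]) cube([4650, 97, 2990]);
translate([0, 97, 0]) cube([97, 3116, 2990]);
translate([4553, 97, 0]) cube([97, 3116, 2990]);


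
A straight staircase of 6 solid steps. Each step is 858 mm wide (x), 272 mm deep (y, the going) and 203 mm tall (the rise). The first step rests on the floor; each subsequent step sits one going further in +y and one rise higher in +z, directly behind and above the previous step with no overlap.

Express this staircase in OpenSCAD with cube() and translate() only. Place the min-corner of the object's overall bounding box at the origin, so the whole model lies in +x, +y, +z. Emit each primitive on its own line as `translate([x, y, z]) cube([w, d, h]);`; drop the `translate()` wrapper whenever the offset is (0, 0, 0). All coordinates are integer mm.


cube([858, 272, 203]);
translate([0, 272, 203]) cube([858, 272, 203]);
translate([0, 544, 406]) cube([858, 272, 203]);
translate([0, 816, 609]) cube([858, 272, 203]);
translate([0, 1088, 812]) cube([858, 272, 203]);
translate([0, 1360, 1015]) cube([858, 272, 203]);


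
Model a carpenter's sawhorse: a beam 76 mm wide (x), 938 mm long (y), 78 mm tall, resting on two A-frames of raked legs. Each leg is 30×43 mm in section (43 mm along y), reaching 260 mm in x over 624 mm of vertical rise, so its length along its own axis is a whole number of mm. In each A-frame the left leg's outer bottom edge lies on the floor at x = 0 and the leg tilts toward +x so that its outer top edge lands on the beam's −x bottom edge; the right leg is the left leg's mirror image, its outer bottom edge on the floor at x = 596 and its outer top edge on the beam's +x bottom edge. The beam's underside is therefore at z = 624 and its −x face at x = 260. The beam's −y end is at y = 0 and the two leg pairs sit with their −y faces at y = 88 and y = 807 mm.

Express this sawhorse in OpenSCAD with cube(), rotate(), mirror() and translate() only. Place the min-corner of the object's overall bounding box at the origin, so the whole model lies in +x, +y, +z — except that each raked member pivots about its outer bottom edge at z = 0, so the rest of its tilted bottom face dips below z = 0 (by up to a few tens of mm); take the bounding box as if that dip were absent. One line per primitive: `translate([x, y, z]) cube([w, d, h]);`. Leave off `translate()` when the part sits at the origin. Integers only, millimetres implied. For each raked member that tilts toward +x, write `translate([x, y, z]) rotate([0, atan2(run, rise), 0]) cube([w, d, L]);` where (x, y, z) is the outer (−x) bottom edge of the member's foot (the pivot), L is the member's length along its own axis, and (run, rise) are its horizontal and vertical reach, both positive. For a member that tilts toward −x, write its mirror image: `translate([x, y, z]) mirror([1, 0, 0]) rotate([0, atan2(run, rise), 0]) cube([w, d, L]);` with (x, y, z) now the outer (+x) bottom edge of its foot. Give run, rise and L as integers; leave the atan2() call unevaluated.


translate([260, 0, 624]) cube([76, 938, 78]);
translate([0, 88, 0]) rotate([0, atan2(260, 624), 0]) cube([30, 43, 676]);
translate([596, 88, 0]) mirror([1, 0, 0]) rotate([0, atan2(260, 624), 0]) cube([30, 43, 676]);
translate([0, 807, 0]) rotate([0, atan2(260, 624), 0]) cube([30, 43, 676]);
translate([596, 807, 0]) mirror([1, 0, 0]) rotate([0, atan2(260, 624), 0]) cube([30, 43, 676]);


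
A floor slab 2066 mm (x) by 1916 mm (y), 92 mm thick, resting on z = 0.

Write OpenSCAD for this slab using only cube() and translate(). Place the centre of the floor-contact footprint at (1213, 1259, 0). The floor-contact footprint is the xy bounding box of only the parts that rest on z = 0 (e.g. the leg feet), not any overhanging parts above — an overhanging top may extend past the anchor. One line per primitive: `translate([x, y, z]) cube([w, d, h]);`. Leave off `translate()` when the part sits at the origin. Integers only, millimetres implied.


translate([180, 301, 0]) cube([2066, 1916, 92]);


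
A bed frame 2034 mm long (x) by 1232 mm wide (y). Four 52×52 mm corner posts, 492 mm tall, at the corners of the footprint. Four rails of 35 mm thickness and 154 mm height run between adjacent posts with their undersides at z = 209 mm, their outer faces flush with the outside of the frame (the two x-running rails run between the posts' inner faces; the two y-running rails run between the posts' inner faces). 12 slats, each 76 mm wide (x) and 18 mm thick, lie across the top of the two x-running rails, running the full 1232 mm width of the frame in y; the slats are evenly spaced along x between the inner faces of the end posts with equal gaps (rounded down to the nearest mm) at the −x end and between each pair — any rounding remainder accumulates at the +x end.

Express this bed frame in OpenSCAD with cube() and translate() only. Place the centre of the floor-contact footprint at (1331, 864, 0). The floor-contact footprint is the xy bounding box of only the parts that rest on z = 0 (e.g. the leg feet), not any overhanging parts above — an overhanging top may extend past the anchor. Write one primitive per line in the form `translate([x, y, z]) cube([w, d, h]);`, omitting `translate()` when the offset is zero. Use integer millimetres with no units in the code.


translate([314, 248, 0]) cube([52, 52, 492]);
translate([314, 1428, 0]) cube([52, 52, 492]);
translate([2296, 248, 0]) cube([52, 52, 492]);
translate([2296, 1428, 0]) cube([52, 52, 492]);
translate([366, 248, 209]) cube([1930, 35, 154]);
translate([366, 1445, 209]) cube([1930, 35, 154]);
translate([314, 300, 209]) cube([35, 1128, 154]);
translate([2313, 300, 209]) cube([35, 1128, 154]);
translate([444, 248, 363]) cube([76, 1232, 18]);
translate([598, 248, 363]) cube([76, 1232, 18]);
translate([752, 248, 363]) cube([76, 1232, 18]);
translate([906, 248, 363]) cube([76, 1232, 18]);
translate([1060, 248, 363]) cube([76, 1232, 18]);
translate([1214, 248, 363]) cube([76, 1232, 18]);
translate([1368, 248, 363]) cube([76, 1232, 18]);
translate([1522, 248, 363]) cube([76, 1232, 18]);
translate([1676, 248, 363]) cube([76, 1232, 18]);
translate([1830, 248, 363]) cube([76, 1232, 18]);
translate([1984, 248, 363]) cube([76, 1232, 18]);
translate([2138, 248, 363]) cube([76, 1232, 18]);


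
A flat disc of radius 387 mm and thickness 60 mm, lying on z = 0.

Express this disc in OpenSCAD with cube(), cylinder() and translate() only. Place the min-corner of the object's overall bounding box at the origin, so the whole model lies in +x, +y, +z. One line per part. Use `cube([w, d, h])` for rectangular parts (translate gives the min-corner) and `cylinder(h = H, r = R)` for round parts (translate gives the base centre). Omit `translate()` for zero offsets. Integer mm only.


translate([387, 387, 0]) cylinder(h = 60, r = 387);


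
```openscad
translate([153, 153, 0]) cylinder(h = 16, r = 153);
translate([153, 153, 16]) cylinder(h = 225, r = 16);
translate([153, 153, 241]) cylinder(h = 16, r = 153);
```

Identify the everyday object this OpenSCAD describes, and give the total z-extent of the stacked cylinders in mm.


A spool. The overall height is 257 mm.

Three coaxial cylinders, large–small–large — a spool. Two 16 mm flanges and a 225 mm core give 16 + 225 + 16 = 257 mm.


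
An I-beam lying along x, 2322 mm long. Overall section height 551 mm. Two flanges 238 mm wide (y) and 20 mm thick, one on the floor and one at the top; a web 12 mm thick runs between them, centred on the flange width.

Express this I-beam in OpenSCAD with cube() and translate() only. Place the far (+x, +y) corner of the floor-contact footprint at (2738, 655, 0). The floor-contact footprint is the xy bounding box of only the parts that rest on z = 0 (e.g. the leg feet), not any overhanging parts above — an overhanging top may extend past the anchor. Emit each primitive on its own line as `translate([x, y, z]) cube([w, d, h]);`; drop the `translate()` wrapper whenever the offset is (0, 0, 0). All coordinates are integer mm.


translate([416, 417, 0]) cube([2322, 238, 20]);
translate([416, 530, 20]) cube([2322, 12, 511]);
translate([416, 417, 531]) cube([2322, 238, 20]);


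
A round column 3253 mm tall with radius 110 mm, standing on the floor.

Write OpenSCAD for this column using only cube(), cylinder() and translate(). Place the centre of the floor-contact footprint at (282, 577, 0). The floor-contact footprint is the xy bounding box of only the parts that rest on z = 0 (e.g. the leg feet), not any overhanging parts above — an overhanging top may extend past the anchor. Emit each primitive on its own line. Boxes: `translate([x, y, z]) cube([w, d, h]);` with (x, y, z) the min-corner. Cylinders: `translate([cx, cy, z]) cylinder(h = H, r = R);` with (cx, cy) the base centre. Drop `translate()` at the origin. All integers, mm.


translate([282, 577, 0]) cylinder(h = 3253, r = 110);


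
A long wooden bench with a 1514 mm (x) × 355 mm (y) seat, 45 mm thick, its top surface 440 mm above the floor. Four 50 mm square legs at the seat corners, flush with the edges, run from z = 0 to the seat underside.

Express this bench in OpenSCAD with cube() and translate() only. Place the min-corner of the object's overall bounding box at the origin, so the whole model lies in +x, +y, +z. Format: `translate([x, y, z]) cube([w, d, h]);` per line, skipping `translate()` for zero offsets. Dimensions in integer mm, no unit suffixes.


// leg_h = 440 − 45 = 395
translate([0, 0, 395]) cube([1514, 355, 45]);
cube([50, 50, 395]);
translate([0, 305, 0]) cube([50, 50, 395]);
translate([1464, 0, 0]) cube([50, 50, 395]);
translate([1464, 305, 0]) cube([50, 50, 395]);


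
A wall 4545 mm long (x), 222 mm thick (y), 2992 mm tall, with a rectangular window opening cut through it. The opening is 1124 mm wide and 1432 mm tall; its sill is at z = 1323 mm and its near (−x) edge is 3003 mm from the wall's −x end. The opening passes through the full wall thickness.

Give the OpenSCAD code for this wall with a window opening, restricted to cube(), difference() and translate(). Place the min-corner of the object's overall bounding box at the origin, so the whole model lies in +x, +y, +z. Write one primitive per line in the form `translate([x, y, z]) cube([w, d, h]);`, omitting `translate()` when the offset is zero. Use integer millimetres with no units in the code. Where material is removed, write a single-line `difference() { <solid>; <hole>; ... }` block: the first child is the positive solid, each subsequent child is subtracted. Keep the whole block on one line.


difference() { cube([4545, 222, 2992]); translate([3003, 0, 1323]) cube([1124, 222, 1432]); }


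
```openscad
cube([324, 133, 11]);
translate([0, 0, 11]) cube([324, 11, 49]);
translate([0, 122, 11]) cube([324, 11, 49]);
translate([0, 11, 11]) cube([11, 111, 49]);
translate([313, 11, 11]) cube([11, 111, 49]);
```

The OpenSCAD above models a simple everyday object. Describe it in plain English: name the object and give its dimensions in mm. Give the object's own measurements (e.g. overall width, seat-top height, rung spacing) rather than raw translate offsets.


An open-topped rectangular box: outside dimensions 324×133×60 mm, with a uniform wall and base thickness of 11 mm. The base is a full 324×133 slab on the floor; four walls sit on top of the base. The front and back walls (the −y and +y sides) span the full width; the two side walls fit between them.


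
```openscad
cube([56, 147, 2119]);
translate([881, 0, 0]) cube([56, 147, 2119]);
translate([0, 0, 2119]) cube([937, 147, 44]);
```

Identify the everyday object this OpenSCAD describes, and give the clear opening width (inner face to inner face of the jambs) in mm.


A door frame. The clear opening width is 825 mm.

Two 2119 mm tall posts with a header on top — a door frame. The left jamb is 56 mm wide at x = 0; the right jamb starts at x = 881. The clear opening is 881 − 56 = 825 mm.


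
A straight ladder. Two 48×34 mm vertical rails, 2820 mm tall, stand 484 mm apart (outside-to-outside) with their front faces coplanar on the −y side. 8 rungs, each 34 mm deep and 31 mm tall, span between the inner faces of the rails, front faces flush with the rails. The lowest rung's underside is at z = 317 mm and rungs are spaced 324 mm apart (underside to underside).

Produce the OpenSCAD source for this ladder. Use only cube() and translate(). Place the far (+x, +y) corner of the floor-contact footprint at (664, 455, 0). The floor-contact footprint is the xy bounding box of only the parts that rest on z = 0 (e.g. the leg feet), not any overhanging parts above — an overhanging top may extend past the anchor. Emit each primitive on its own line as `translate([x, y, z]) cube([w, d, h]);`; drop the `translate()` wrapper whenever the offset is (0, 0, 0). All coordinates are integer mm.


translate([180, 421, 0]) cube([48, 34, 2820]);
translate([616, 421, 0]) cube([48, 34, 2820]);
translate([228, 421, 317]) cube([388, 34, 31]);
translate([228, 421, 641]) cube([388, 34, 31]);
translate([228, 421, 965]) cube([388, 34, 31]);
translate([228, 421, 1289]) cube([388, 34, 31]);
translate([228, 421, 1613]) cube([388, 34, 31]);
translate([228, 421, 1937]) cube([388, 34, 31]);
translate([228, 421, 2261]) cube([388, 34, 31]);
translate([228, 421, 2585]) cube([388, 34, 31]);


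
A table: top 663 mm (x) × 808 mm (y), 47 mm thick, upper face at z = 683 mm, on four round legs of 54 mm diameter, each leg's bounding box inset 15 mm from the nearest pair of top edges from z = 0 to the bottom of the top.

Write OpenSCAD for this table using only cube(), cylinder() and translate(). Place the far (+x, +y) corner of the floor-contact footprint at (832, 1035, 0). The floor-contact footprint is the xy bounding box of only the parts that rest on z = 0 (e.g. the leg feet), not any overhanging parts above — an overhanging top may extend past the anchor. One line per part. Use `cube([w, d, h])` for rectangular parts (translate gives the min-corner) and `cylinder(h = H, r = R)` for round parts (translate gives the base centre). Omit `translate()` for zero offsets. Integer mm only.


translate([184, 242, 636]) cube([663, 808, 47]);
translate([226, 284, 0]) cylinder(h = 636, r = 27);
translate([805, 284, 0]) cylinder(h = 636, r = 27);
translate([226, 1008, 0]) cylinder(h = 636, r = 27);
translate([805, 1008, 0]) cylinder(h = 636, r = 27);


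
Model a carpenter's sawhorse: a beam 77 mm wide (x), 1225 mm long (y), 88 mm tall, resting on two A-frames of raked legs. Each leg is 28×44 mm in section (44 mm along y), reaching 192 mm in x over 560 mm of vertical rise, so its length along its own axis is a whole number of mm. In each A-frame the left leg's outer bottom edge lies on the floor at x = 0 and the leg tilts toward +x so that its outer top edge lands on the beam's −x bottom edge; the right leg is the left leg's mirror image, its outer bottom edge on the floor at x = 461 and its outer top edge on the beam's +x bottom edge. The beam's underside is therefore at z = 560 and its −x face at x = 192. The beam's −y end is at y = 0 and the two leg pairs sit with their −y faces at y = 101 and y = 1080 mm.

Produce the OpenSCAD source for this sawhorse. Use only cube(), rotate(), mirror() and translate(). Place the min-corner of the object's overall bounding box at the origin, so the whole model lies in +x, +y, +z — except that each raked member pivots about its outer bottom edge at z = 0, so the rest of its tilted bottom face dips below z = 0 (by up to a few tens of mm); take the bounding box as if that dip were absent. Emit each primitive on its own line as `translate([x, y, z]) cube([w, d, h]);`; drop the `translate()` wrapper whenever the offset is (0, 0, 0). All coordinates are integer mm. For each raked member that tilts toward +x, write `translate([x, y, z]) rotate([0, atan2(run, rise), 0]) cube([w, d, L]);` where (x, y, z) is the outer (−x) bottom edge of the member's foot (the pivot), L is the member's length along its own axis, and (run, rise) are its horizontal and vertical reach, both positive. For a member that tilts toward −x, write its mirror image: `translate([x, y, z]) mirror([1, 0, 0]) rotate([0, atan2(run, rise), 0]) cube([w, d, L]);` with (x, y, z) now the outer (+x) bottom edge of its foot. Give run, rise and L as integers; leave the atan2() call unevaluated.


translate([192, 0, 560]) cube([77, 1225, 88]);
translate([0, 101, 0]) rotate([0, atan2(192, 560), 0]) cube([28, 44, 592]);
translate([461, 101, 0]) mirror([1, 0, 0]) rotate([0, atan2(192, 560), 0]) cube([28, 44, 592]);
translate([0, 1080, 0]) rotate([0, atan2(192, 560), 0]) cube([28, 44, 592]);
translate([461, 1080, 0]) mirror([1, 0, 0]) rotate([0, atan2(192, 560), 0]) cube([28, 44, 592]);


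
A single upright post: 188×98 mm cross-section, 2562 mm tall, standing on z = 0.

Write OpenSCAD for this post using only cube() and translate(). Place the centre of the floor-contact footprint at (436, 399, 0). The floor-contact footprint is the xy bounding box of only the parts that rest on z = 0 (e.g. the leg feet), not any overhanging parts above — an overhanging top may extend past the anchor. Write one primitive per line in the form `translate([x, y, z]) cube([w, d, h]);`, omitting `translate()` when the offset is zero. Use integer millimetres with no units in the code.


translate([342, 350, 0]) cube([188, 98, 2562]);


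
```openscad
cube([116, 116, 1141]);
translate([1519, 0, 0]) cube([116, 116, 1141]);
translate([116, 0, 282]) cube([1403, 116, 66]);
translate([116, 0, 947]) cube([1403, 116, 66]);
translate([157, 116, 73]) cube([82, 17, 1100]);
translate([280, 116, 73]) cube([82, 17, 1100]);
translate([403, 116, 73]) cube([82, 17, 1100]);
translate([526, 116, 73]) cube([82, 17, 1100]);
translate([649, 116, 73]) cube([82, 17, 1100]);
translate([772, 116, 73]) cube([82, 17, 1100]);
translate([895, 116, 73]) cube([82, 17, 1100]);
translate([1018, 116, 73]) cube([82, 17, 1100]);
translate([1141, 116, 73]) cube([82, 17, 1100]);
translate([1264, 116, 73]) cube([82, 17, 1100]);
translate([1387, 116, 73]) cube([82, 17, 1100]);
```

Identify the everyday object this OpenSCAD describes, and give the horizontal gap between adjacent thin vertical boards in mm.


A fence section. The picket gap is 41 mm.

Two posts, two rails, 11 pickets — a fence section. Span 1403 mm holds 11 pickets of 82 mm with 12 equal gaps: ⌊(1403 − 11·82) / 12⌋ = 41 mm.


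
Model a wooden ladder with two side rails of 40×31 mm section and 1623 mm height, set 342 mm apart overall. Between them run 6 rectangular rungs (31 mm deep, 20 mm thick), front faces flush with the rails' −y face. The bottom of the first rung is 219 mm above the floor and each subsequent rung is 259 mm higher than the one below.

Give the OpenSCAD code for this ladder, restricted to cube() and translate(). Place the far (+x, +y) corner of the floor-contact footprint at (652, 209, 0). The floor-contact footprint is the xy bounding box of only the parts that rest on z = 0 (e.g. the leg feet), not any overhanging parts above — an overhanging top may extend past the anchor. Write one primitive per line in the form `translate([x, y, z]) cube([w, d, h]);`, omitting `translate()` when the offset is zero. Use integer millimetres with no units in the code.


translate([310, 178, 0]) cube([40, 31, 1623]);
translate([612, 178, 0]) cube([40, 31, 1623]);
translate([350, 178, 219]) cube([262, 31, 20]);
translate([350, 178, 478]) cube([262, 31, 20]);
translate([350, 178, 737]) cube([262, 31, 20]);
translate([350, 178, 996]) cube([262, 31, 20]);
translate([350, 178, 1255]) cube([262, 31, 20]);
translate([350, 178, 1514]) cube([262, 31, 20]);


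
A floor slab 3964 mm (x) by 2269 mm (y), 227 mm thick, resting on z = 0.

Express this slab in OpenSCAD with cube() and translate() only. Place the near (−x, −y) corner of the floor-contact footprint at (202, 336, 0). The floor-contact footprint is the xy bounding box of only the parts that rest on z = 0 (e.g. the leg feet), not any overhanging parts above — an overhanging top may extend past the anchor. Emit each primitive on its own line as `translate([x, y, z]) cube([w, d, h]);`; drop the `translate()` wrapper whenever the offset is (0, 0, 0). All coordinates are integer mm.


translate([202, 336, 0]) cube([3964, 2269, 227]);


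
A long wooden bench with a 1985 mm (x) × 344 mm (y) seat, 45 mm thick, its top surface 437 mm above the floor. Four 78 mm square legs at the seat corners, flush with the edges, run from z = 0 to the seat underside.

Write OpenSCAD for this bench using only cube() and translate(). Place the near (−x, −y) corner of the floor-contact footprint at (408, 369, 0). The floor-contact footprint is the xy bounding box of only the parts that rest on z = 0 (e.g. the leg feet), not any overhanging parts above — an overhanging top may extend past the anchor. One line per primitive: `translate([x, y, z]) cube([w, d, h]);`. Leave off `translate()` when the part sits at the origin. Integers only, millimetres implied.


// leg_h = 437 − 45 = 392
translate([408, 369, 392]) cube([1985, 344, 45]);
translate([408, 369, 0]) cube([78, 78, 392]);
translate([408, 635, 0]) cube([78, 78, 392]);
translate([2315, 369, 0]) cube([78, 78, 392]);
translate([2315, 635, 0]) cube([78, 78, 392]);


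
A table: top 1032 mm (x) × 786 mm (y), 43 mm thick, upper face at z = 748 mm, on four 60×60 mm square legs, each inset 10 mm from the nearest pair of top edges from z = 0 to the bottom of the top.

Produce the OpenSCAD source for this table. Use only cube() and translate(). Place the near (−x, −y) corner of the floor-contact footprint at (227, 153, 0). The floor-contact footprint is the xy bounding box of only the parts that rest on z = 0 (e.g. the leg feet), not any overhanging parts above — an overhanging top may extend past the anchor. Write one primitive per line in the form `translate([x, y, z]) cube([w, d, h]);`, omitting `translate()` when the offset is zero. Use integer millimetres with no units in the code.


translate([217, 143, 705]) cube([1032, 786, 43]);
translate([227, 153, 0]) cube([60, 60, 705]);
translate([1179, 153, 0]) cube([60, 60, 705]);
translate([227, 859, 0]) cube([60, 60, 705]);
translate([1179, 859, 0]) cube([60, 60, 705]);


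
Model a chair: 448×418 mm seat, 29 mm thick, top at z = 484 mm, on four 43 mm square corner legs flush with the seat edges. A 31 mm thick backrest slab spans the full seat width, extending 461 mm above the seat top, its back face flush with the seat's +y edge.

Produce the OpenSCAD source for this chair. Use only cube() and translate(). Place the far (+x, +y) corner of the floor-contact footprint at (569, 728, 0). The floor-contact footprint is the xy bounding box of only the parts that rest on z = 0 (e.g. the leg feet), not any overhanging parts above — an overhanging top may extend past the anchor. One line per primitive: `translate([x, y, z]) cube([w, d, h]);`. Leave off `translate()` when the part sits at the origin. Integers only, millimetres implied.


translate([121, 310, 455]) cube([448, 418, 29]);
translate([121, 310, 0]) cube([43, 43, 455]);
translate([526, 310, 0]) cube([43, 43, 455]);
translate([121, 685, 0]) cube([43, 43, 455]);
translate([526, 685, 0]) cube([43, 43, 455]);
translate([121, 697, 484]) cube([448, 31, 461]);


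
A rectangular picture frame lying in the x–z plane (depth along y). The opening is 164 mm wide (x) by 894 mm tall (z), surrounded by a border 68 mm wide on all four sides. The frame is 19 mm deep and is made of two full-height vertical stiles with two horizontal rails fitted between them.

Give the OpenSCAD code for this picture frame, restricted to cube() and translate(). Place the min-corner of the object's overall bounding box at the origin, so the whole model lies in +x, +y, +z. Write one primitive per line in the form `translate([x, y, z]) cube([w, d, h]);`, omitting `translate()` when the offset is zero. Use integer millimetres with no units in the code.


cube([68, 19, 1030]);
translate([232, 0, 0]) cube([68, 19, 1030]);
translate([68, 0, 0]) cube([164, 19, 68]);
translate([68, 0, 962]) cube([164, 19, 68]);


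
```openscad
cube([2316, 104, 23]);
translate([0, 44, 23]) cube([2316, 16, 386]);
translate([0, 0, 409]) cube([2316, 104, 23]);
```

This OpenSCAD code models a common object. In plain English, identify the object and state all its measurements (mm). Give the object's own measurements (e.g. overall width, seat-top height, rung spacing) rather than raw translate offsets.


An I-beam lying along x, 2316 mm long. Overall section height 432 mm. Two flanges 104 mm wide (y) and 23 mm thick, one on the floor and one at the top; a web 16 mm thick runs between them, centred on the flange width.


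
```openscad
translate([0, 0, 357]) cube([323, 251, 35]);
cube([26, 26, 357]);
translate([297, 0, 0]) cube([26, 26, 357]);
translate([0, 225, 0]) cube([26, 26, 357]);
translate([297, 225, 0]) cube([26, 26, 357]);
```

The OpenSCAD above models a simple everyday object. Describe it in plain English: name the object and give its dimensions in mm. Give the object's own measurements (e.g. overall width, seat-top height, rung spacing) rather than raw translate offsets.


A four-legged stool. The seat is a 323×251×35 mm slab whose top surface is at z = 392 mm; four square legs, each 26×26 mm in cross-section, run from the floor (z = 0) to the underside of the seat, each flush with a corner of the seat.


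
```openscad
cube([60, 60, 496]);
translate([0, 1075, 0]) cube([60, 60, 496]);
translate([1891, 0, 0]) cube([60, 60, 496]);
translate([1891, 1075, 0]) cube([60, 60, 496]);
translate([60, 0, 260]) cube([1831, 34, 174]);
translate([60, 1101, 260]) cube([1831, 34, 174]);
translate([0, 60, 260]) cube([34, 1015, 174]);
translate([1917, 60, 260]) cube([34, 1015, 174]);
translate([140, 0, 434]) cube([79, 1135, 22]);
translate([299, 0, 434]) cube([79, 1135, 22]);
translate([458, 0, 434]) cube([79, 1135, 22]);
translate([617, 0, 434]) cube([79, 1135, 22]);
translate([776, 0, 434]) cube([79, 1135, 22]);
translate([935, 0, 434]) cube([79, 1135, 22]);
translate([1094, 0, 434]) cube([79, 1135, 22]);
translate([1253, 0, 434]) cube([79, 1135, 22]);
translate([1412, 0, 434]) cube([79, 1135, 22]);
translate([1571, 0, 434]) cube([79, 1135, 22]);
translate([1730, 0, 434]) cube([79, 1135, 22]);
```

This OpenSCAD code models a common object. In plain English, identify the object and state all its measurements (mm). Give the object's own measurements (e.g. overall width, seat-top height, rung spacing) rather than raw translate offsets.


A bed frame 1951 mm long (x) by 1135 mm wide (y). Four 60×60 mm corner posts, 496 mm tall, at the corners of the footprint. Four rails of 34 mm thickness and 174 mm height run between adjacent posts with their undersides at z = 260 mm, their outer faces flush with the outside of the frame (the two x-running rails run between the posts' inner faces; the two y-running rails run between the posts' inner faces). 11 slats, each 79 mm wide (x) and 22 mm thick, lie across the top of the two x-running rails, running the full 1135 mm width of the frame in y; along x they sit between the end posts with a 80 mm gap after the −x posts and between neighbouring slats, leaving 82 mm before the +x posts.


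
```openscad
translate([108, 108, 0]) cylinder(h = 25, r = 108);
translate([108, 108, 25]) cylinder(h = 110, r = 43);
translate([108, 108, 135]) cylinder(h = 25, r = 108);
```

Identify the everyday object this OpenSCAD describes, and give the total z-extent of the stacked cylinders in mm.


A spool. The overall height is 160 mm.

Three coaxial cylinders, large–small–large — a spool. Two 25 mm flanges and a 110 mm core give 25 + 110 + 25 = 160 mm.


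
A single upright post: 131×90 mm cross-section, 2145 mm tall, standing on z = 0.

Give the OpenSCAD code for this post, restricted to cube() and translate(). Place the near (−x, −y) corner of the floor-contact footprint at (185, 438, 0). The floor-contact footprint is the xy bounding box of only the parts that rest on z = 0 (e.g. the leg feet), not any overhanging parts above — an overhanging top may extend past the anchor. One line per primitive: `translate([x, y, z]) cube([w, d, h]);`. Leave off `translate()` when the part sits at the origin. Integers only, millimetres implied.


translate([185, 438, 0]) cube([131, 90, 2145]);


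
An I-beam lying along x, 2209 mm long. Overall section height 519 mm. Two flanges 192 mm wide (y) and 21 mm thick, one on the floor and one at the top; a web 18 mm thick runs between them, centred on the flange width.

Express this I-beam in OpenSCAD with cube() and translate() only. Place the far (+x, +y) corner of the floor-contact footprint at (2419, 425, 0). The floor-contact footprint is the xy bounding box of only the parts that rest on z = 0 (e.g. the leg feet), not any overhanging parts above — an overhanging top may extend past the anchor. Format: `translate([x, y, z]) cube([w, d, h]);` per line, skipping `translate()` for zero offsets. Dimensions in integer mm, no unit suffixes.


translate([210, 233, 0]) cube([2209, 192, 21]);
translate([210, 320, 21]) cube([2209, 18, 477]);
translate([210, 233, 498]) cube([2209, 192, 21]);


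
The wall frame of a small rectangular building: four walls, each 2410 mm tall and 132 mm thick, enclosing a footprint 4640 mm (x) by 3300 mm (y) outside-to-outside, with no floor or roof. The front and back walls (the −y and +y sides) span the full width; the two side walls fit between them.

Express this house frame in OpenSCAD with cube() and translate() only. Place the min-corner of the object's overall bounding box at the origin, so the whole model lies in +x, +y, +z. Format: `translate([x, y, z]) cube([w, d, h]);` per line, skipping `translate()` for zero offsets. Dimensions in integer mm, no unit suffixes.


cube([4640, 132, 2410]);
translate([0, 3168, 0]) cube([4640, 132, 2410]);
translate([0, 132, 0]) cube([132, 3036, 2410]);
translate([4508, 132, 0]) cube([132, 3036, 2410]);
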